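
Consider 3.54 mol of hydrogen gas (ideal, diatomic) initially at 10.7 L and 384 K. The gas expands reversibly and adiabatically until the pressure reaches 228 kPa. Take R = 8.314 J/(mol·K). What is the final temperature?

P₁ = nRT₁/V₁ = 3.54×8.314×384/10.7 = 1060 kPa.
Adiabatic: T₂/T₁ = (P₂/P₁)^((γ−1)/γ) ⇒ T₂ = 384×(0.216)^0.286 = 248 K; V₂ = 32.0 L.

248 K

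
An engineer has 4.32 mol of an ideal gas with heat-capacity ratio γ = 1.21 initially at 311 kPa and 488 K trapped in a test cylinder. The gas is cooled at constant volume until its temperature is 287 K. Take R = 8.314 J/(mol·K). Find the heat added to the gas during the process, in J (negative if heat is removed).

-34400 J

V₁ = nRT₁/P₁ = 4.32×8.314×488/311 = 56.4 L.
Isochoric: V stays 56.4 L; P/T = const ⇒ T₂ = 287 K, P₂ = 183 kPa.
W = 0 (no volume change).
ΔU = nCvΔT = 4.32×39.6×(287−488) = -34400 J.
Q = ΔU = -34400 J.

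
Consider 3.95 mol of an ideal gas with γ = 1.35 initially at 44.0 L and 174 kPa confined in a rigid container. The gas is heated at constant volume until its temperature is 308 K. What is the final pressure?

230 kPa

T₁ = P₁V₁/(nR) = 174×44.0/(3.95×8.314) = 233 K.
Isochoric: V stays 44.0 L; P/T = const ⇒ T₂ = 308 K, P₂ = 230 kPa.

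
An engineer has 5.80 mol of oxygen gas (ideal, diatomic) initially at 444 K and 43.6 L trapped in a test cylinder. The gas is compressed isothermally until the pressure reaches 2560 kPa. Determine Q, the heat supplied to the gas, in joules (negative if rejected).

P₁ = nRT₁/V₁ = 5.80×8.314×444/43.6 = 491 kPa.
Isothermal: T stays 444 K; PV = const ⇒ V₂ = 8.36 L, P₂ = 2560 kPa.
ΔU = 0 (ideal gas, T constant).
W = nRT ln(V₂/V₁) = 5.80×8.314×444×ln(0.192) = -35400 J.
Q = ΔU + W = -35400 J.

-35400 J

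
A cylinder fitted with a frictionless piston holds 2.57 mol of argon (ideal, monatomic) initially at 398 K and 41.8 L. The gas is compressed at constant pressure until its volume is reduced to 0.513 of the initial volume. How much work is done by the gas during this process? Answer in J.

P₁ = nRT₁/V₁ = 2.57×8.314×398/41.8 = 203 kPa.
Isobaric: P stays 203 kPa; V/T = const ⇒ T₂ = 204 K, V₂ = 21.4 L.
W = PΔV = 203×(21.4−41.8) kPa·L = -4140 J.

-4140 J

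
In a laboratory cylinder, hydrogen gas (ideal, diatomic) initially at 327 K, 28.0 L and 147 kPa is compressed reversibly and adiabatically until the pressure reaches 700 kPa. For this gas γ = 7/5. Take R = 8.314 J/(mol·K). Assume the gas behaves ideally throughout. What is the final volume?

Adiabatic: T₂/T₁ = (P₂/P₁)^((γ−1)/γ) ⇒ T₂ = 327×(4.76)^0.286 = 511 K; V₂ = 9.18 L.

9.18 L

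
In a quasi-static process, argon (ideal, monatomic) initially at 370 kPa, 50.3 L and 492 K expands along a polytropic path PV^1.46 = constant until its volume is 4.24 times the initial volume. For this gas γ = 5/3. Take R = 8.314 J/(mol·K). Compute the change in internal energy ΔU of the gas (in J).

-13600 J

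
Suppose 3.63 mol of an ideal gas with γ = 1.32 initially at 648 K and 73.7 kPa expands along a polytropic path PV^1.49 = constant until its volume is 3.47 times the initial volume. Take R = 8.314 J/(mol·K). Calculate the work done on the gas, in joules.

-18200 J

V₁ = nRT₁/P₁ = 3.63×8.314×648/73.7 = 265 L.
Polytropic n=1.49: T₂ = T₁(V₁/V₂)^(n−1) = 648×(0.288)^0.49 = 352 K; P₂ = P₁(V₁/V₂)^n = 11.5 kPa.
W = (P₁V₁−P₂V₂)/(n−1) = (73.7×265−11.5×921)/0.49 = 18200 J.
Work done on the gas = −W_by = -18200 J.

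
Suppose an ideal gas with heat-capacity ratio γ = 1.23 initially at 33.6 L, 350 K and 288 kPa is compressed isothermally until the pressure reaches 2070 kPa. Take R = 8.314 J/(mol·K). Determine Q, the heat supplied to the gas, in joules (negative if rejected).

-19100 J

n = P₁V₁/(RT₁) = 288×33.6/(8.314×350) = 3.33 mol.
Isothermal: T stays 350 K; PV = const ⇒ V₂ = 4.67 L, P₂ = 2070 kPa.
ΔU = 0 (ideal gas, T constant).
W = nRT ln(V₂/V₁) = 3.33×8.314×350×ln(0.139) = -19100 J.
Q = ΔU + W = -19100 J.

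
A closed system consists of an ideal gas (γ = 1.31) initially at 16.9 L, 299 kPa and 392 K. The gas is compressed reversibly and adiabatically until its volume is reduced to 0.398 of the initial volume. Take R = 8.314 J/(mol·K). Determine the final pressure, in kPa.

1000 kPa

Adiabatic: TV^(γ−1) = const ⇒ T₂ = 392×(2.51)^0.310 = 522 K; PV^γ = const ⇒ P₂ = 1000 kPa.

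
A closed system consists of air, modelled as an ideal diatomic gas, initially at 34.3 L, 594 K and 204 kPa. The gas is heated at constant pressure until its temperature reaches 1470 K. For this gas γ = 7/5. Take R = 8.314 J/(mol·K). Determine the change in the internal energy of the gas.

n = P₁V₁/(RT₁) = 204×34.3/(8.314×594) = 1.42 mol.
Isobaric: P stays 204 kPa; V/T = const ⇒ T₂ = 1470 K, V₂ = 84.9 L.
For an ideal gas ΔU = nCvΔT with Cv = (5/2)R = 20.8 J/(mol·K).
ΔU = 1.42×20.8×(1470−594) = 25800 J.

25800 J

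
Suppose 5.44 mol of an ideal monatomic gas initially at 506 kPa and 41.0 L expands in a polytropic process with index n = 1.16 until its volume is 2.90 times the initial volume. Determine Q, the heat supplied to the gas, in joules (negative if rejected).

T₁ = P₁V₁/(nR) = 506×41.0/(5.44×8.314) = 459 K.
Polytropic n=1.16: T₂ = T₁(V₁/V₂)^(n−1) = 459×(0.345)^0.16 = 387 K; P₂ = P₁(V₁/V₂)^n = 147 kPa.
W = (P₁V₁−P₂V₂)/(n−1) = (506×41.0−147×119)/0.16 = 20300 J.
ΔU = nCvΔT = 5.44×12.5×(387−459) = -4870 J.
Q = ΔU + W = 15400 J.

15400 J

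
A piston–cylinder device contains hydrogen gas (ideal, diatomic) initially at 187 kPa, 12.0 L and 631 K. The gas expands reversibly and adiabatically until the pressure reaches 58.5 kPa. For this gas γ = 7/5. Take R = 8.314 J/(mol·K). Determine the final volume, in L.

27.5 L

Adiabatic: T₂/T₁ = (P₂/P₁)^((γ−1)/γ) ⇒ T₂ = 631×(0.313)^0.286 = 453 K; V₂ = 27.5 L.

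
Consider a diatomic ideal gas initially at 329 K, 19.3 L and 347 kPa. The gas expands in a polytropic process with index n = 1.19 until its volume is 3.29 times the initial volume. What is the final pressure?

84.1 kPa

Polytropic n=1.19: T₂ = T₁(V₁/V₂)^(n−1) = 329×(0.304)^0.19 = 262 K; P₂ = P₁(V₁/V₂)^n = 84.1 kPa.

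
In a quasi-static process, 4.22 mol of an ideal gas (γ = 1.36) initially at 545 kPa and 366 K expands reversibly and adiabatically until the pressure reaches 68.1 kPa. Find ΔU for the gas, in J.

-15100 J

V₁ = nRT₁/P₁ = 4.22×8.314×366/545 = 23.6 L.
Adiabatic: T₂/T₁ = (P₂/P₁)^((γ−1)/γ) ⇒ T₂ = 366×(0.125)^0.265 = 211 K; V₂ = 109 L.
For an ideal gas ΔU = nCvΔT with Cv = R/(γ−1) = 23.1 J/(mol·K).
ΔU = 4.22×23.1×(211−366) = -15100 J.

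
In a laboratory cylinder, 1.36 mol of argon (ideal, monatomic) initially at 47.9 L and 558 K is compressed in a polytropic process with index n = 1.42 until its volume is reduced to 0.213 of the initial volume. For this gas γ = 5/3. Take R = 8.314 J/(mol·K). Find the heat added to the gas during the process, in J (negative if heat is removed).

P₁ = nRT₁/V₁ = 1.36×8.314×558/47.9 = 132 kPa.
Polytropic n=1.42: T₂ = T₁(V₁/V₂)^(n−1) = 558×(4.69)^0.42 = 1070 K; P₂ = P₁(V₁/V₂)^n = 1180 kPa.
W = (P₁V₁−P₂V₂)/(n−1) = (132×47.9−1180×10.2)/0.42 = -13700 J.
ΔU = nCvΔT = 1.36×12.5×(1070−558) = 8660 J.
Q = ΔU + W = -5080 J.

-5080 J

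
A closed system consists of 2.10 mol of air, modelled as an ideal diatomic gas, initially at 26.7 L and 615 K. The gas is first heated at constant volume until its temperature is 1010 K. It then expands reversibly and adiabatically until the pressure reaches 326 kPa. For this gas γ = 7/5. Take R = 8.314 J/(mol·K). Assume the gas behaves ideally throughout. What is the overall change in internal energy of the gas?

P₁ = nRT₁/V₁ = 2.10×8.314×615/26.7 = 402 kPa.
Step 1 — Isochoric: V stays 26.7 L; P/T = const ⇒ T₂ = 1010 K, P₂ = 660 kPa.
W = 0 (no volume change).
ΔU = nCvΔT = 2.10×20.8×(1010−615) = 17200 J.
Q = ΔU = 17200 J.
State after step 1: P = 660 kPa, V = 26.7 L, T = 1010 K.
Step 2 — Adiabatic: T₂/T₁ = (P₂/P₁)^((γ−1)/γ) ⇒ T₂ = 1010×(0.494)^0.286 = 825 K; V₂ = 44.2 L.
ΔU = nCvΔT = 2.10×20.8×(825−1010) = -8050 J.
Q = 0 for an adiabatic process, so W = −ΔU = 8050 J.
Net over both steps: W = 8050 J, Q = 17200 J, ΔU = 9190 J.

9190 J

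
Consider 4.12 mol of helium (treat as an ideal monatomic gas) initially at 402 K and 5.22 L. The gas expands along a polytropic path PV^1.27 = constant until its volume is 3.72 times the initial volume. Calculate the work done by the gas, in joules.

15200 J

P₁ = nRT₁/V₁ = 4.12×8.314×402/5.22 = 2640 kPa.
Polytropic n=1.27: T₂ = T₁(V₁/V₂)^(n−1) = 402×(0.269)^0.27 = 282 K; P₂ = P₁(V₁/V₂)^n = 497 kPa.
W = (P₁V₁−P₂V₂)/(n−1) = (2640×5.22−497×19.4)/0.27 = 15200 J.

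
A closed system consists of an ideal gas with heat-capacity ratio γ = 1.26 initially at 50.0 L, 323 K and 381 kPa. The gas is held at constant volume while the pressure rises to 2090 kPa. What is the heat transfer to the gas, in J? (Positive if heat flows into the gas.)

n = P₁V₁/(RT₁) = 381×50.0/(8.314×323) = 7.09 mol.
Isochoric: V stays 50.0 L; P/T = const ⇒ T₂ = 1770 K, P₂ = 2090 kPa.
W = 0 (no volume change).
ΔU = nCvΔT = 7.09×32.0×(1770−323) = 329000 J.
Q = ΔU = 329000 J.

329000 J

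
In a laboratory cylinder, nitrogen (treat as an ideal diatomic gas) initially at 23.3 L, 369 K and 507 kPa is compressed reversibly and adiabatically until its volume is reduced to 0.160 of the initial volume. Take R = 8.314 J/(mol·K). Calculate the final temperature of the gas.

Adiabatic: TV^(γ−1) = const ⇒ T₂ = 369×(6.25)^0.400 = 768 K; PV^γ = const ⇒ P₂ = 6600 kPa.

768 K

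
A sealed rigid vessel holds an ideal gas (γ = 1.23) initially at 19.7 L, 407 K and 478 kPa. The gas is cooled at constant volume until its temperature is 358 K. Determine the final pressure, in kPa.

Isochoric: V stays 19.7 L; P/T = const ⇒ T₂ = 358 K, P₂ = 420 kPa.

420 kPa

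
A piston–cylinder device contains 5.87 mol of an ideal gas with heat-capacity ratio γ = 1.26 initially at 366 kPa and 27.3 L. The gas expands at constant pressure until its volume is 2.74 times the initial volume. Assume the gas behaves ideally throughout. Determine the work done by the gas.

17400 J

T₁ = P₁V₁/(nR) = 366×27.3/(5.87×8.314) = 205 K.
Isobaric: P stays 366 kPa; V/T = const ⇒ T₂ = 561 K, V₂ = 74.8 L.
W = PΔV = 366×(74.8−27.3) kPa·L = 17400 J.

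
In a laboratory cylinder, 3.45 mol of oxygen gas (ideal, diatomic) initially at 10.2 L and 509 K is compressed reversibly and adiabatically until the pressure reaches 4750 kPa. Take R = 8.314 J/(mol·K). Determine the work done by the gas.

P₁ = nRT₁/V₁ = 3.45×8.314×509/10.2 = 1430 kPa.
Adiabatic: T₂/T₁ = (P₂/P₁)^((γ−1)/γ) ⇒ T₂ = 509×(3.32)^0.286 = 717 K; V₂ = 4.33 L.
ΔU = nCvΔT = 3.45×20.8×(717−509) = 14900 J.
Q = 0 for an adiabatic process, so W = −ΔU = -14900 J.

-14900 J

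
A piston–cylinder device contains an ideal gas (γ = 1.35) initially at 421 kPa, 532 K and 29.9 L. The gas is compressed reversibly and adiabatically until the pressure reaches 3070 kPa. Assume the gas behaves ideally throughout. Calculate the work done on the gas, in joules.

n = P₁V₁/(RT₁) = 421×29.9/(8.314×532) = 2.85 mol.
Adiabatic: T₂/T₁ = (P₂/P₁)^((γ−1)/γ) ⇒ T₂ = 532×(7.29)^0.259 = 890 K; V₂ = 6.86 L.
ΔU = nCvΔT = 2.85×23.8×(890−532) = 24200 J.
Q = 0 for an adiabatic process, so W = −ΔU = -24200 J.
Work done on the gas = −W_by = 24200 J.

24200 J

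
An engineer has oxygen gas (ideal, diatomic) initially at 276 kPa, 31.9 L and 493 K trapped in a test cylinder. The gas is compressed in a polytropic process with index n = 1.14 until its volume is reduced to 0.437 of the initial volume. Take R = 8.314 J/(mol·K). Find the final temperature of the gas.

554 K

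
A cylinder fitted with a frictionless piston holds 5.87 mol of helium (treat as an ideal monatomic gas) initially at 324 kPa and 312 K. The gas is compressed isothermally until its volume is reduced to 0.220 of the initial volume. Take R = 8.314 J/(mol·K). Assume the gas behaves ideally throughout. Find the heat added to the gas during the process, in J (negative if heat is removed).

-23100 J

V₁ = nRT₁/P₁ = 5.87×8.314×312/324 = 47.0 L.
Isothermal: T stays 312 K; PV = const ⇒ V₂ = 10.3 L, P₂ = 1470 kPa.
ΔU = 0 (ideal gas, T constant).
W = nRT ln(V₂/V₁) = 5.87×8.314×312×ln(0.220) = -23100 J.
Q = ΔU + W = -23100 J.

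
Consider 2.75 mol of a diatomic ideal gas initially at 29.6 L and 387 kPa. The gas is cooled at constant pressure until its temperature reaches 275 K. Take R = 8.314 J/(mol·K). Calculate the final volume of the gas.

T₁ = P₁V₁/(nR) = 387×29.6/(2.75×8.314) = 501 K.
Isobaric: P stays 387 kPa; V/T = const ⇒ T₂ = 275 K, V₂ = 16.2 L.

16.2 L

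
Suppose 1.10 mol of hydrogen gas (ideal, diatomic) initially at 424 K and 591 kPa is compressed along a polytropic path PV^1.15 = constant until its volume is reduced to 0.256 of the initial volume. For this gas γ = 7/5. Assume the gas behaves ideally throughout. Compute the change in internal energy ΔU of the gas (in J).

V₁ = nRT₁/P₁ = 1.10×8.314×424/591 = 6.56 L.
Polytropic n=1.15: T₂ = T₁(V₁/V₂)^(n−1) = 424×(3.91)^0.15 = 520 K; P₂ = P₁(V₁/V₂)^n = 2830 kPa.
For an ideal gas ΔU = nCvΔT with Cv = (5/2)R = 20.8 J/(mol·K).
ΔU = 1.10×20.8×(520−424) = 2200 J.

2200 J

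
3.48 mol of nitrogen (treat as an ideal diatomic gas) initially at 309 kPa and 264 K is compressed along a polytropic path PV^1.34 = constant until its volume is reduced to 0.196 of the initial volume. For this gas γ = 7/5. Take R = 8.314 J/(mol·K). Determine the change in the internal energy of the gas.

14100 J

V₁ = nRT₁/P₁ = 3.48×8.314×264/309 = 24.7 L.
Polytropic n=1.34: T₂ = T₁(V₁/V₂)^(n−1) = 264×(5.10)^0.34 = 459 K; P₂ = P₁(V₁/V₂)^n = 2740 kPa.
For an ideal gas ΔU = nCvΔT with Cv = (5/2)R = 20.8 J/(mol·K).
ΔU = 3.48×20.8×(459−264) = 14100 J.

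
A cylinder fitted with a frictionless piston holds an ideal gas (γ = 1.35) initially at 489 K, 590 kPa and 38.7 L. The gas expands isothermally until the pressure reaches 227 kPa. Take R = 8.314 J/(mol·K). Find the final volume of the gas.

101 L

Isothermal: T stays 489 K; PV = const ⇒ V₂ = 101 L, P₂ = 227 kPa.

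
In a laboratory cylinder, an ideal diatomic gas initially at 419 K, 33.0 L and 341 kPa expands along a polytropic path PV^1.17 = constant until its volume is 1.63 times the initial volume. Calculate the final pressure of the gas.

193 kPa

Polytropic n=1.17: T₂ = T₁(V₁/V₂)^(n−1) = 419×(0.613)^0.17 = 386 K; P₂ = P₁(V₁/V₂)^n = 193 kPa.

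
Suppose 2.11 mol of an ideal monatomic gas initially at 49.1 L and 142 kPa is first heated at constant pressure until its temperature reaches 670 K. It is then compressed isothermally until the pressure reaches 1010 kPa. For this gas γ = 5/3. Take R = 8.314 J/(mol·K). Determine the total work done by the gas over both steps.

-18300 J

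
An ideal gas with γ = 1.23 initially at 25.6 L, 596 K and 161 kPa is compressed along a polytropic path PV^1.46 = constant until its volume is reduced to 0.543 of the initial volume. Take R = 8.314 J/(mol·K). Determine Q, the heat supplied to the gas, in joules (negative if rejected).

2910 J

n = P₁V₁/(RT₁) = 161×25.6/(8.314×596) = 0.832 mol.
Polytropic n=1.46: T₂ = T₁(V₁/V₂)^(n−1) = 596×(1.84)^0.46 = 789 K; P₂ = P₁(V₁/V₂)^n = 393 kPa.
W = (P₁V₁−P₂V₂)/(n−1) = (161×25.6−393×13.9)/0.46 = -2910 J.
ΔU = nCvΔT = 0.832×36.1×(789−596) = 5810 J.
Q = ΔU + W = 2910 J.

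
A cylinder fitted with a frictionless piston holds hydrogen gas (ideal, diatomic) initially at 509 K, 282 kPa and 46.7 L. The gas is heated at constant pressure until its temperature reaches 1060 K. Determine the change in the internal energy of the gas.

35600 J

n = P₁V₁/(RT₁) = 282×46.7/(8.314×509) = 3.11 mol.
Isobaric: P stays 282 kPa; V/T = const ⇒ T₂ = 1060 K, V₂ = 97.3 L.
For an ideal gas ΔU = nCvΔT with Cv = (5/2)R = 20.8 J/(mol·K).
ΔU = 3.11×20.8×(1060−509) = 35600 J.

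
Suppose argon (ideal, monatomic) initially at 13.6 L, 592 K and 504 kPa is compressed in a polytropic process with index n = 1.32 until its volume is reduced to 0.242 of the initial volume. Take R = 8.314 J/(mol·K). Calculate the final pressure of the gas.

3280 kPa

Polytropic n=1.32: T₂ = T₁(V₁/V₂)^(n−1) = 592×(4.13)^0.32 = 932 K; P₂ = P₁(V₁/V₂)^n = 3280 kPa.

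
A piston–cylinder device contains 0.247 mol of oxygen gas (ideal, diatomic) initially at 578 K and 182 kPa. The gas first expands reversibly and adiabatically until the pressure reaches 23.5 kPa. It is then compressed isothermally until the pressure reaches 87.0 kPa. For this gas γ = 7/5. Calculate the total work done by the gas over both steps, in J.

448 J

V₁ = nRT₁/P₁ = 0.247×8.314×578/182 = 6.52 L.
Step 1 — Adiabatic: T₂/T₁ = (P₂/P₁)^((γ−1)/γ) ⇒ T₂ = 578×(0.129)^0.286 = 322 K; V₂ = 28.1 L.
ΔU = nCvΔT = 0.247×20.8×(322−578) = -1310 J.
Q = 0 for an adiabatic process, so W = −ΔU = 1310 J.
State after step 1: P = 23.5 kPa, V = 28.1 L, T = 322 K.
Step 2 — Isothermal: T stays 322 K; PV = const ⇒ V₂ = 7.60 L, P₂ = 87.0 kPa.
ΔU = 0 (ideal gas, T constant).
W = nRT ln(V₂/V₁) = 0.247×8.314×322×ln(0.270) = -866 J.
Q = ΔU + W = -866 J.
Net over both steps: W = 448 J, Q = -866 J, ΔU = -1310 J.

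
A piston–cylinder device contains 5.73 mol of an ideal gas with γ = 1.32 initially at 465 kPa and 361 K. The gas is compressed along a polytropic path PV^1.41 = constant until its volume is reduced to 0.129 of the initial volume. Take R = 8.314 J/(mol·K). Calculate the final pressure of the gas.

8350 kPa

V₁ = nRT₁/P₁ = 5.73×8.314×361/465 = 37.0 L.
Polytropic n=1.41: T₂ = T₁(V₁/V₂)^(n−1) = 361×(7.75)^0.41 = 836 K; P₂ = P₁(V₁/V₂)^n = 8350 kPa.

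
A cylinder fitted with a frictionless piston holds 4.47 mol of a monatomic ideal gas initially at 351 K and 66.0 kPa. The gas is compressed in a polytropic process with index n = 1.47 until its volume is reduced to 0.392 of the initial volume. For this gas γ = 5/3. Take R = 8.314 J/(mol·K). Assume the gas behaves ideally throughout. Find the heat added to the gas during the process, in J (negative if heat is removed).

-4530 J

V₁ = nRT₁/P₁ = 4.47×8.314×351/66.0 = 198 L.
Polytropic n=1.47: T₂ = T₁(V₁/V₂)^(n−1) = 351×(2.55)^0.47 = 545 K; P₂ = P₁(V₁/V₂)^n = 261 kPa.
W = (P₁V₁−P₂V₂)/(n−1) = (66.0×198−261×77.5)/0.47 = -15300 J.
ΔU = nCvΔT = 4.47×12.5×(545−351) = 10800 J.
Q = ΔU + W = -4530 J.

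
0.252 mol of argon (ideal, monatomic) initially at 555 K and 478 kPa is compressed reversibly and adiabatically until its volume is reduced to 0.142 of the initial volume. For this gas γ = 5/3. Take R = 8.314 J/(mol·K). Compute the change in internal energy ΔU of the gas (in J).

4660 J

V₁ = nRT₁/P₁ = 0.252×8.314×555/478 = 2.43 L.
Adiabatic: TV^(γ−1) = const ⇒ T₂ = 555×(7.04)^0.667 = 2040 K; PV^γ = const ⇒ P₂ = 12400 kPa.
For an ideal gas ΔU = nCvΔT with Cv = (3/2)R = 12.5 J/(mol·K).
ΔU = 0.252×12.5×(2040−555) = 4660 J.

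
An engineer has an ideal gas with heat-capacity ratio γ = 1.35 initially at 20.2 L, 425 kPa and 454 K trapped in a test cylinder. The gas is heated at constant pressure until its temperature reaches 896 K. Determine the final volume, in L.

39.9 L

Isobaric: P stays 425 kPa; V/T = const ⇒ T₂ = 896 K, V₂ = 39.9 L.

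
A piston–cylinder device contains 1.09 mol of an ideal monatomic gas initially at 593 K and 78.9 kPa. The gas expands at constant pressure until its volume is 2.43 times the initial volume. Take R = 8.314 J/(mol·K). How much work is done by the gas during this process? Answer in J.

7680 J

V₁ = nRT₁/P₁ = 1.09×8.314×593/78.9 = 68.1 L.
Isobaric: P stays 78.9 kPa; V/T = const ⇒ T₂ = 1440 K, V₂ = 166 L.
W = PΔV = 78.9×(166−68.1) kPa·L = 7680 J.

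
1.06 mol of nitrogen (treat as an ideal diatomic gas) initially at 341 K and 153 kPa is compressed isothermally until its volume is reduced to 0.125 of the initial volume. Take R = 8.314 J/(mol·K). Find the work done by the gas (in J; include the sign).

V₁ = nRT₁/P₁ = 1.06×8.314×341/153 = 19.6 L.
Isothermal: T stays 341 K; PV = const ⇒ V₂ = 2.46 L, P₂ = 1220 kPa.
W = nRT ln(V₂/V₁) = 1.06×8.314×341×ln(0.125) = -6250 J.

-6250 J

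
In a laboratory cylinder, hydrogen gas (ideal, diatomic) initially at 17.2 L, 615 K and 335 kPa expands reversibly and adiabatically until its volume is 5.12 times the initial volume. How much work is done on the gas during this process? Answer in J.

-6910 J

n = P₁V₁/(RT₁) = 335×17.2/(8.314×615) = 1.13 mol.
Adiabatic: TV^(γ−1) = const ⇒ T₂ = 615×(0.195)^0.400 = 320 K; PV^γ = const ⇒ P₂ = 34.0 kPa.
ΔU = nCvΔT = 1.13×20.8×(320−615) = -6910 J.
Q = 0 for an adiabatic process, so W = −ΔU = 6910 J.
Work done on the gas = −W_by = -6910 J.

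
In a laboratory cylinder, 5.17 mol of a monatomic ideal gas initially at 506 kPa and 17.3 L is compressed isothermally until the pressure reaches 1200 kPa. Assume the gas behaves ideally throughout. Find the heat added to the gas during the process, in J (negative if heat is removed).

T₁ = P₁V₁/(nR) = 506×17.3/(5.17×8.314) = 204 K.
Isothermal: T stays 204 K; PV = const ⇒ V₂ = 7.29 L, P₂ = 1200 kPa.
ΔU = 0 (ideal gas, T constant).
W = nRT ln(V₂/V₁) = 5.17×8.314×204×ln(0.422) = -7560 J.
Q = ΔU + W = -7560 J.

-7560 J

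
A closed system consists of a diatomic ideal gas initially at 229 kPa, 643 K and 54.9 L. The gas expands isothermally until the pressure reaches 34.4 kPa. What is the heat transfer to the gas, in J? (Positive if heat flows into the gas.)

23800 J

n = P₁V₁/(RT₁) = 229×54.9/(8.314×643) = 2.35 mol.
Isothermal: T stays 643 K; PV = const ⇒ V₂ = 365 L, P₂ = 34.4 kPa.
ΔU = 0 (ideal gas, T constant).
W = nRT ln(V₂/V₁) = 2.35×8.314×643×ln(6.66) = 23800 J.
Q = ΔU + W = 23800 J.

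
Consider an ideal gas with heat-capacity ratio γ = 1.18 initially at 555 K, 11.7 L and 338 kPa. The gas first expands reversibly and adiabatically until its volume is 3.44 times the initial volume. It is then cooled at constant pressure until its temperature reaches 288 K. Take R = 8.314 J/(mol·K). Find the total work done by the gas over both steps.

3270 J

n = P₁V₁/(RT₁) = 338×11.7/(8.314×555) = 0.857 mol.
Step 1 — Adiabatic: TV^(γ−1) = const ⇒ T₂ = 555×(0.291)^0.180 = 444 K; PV^γ = const ⇒ P₂ = 78.7 kPa.
ΔU = nCvΔT = 0.857×46.2×(444−555) = -4380 J.
Q = 0 for an adiabatic process, so W = −ΔU = 4380 J.
State after step 1: P = 78.7 kPa, V = 40.2 L, T = 444 K.
Step 2 — Isobaric: P stays 78.7 kPa; V/T = const ⇒ T₂ = 288 K, V₂ = 26.1 L.
W = PΔV = 78.7×(26.1−40.2) kPa·L = -1110 J.
ΔU = nCvΔT = 0.857×46.2×(288−444) = -6190 J.
Q = ΔU + W = nCpΔT = -7300 J.
Net over both steps: W = 3270 J, Q = -7300 J, ΔU = -10600 J.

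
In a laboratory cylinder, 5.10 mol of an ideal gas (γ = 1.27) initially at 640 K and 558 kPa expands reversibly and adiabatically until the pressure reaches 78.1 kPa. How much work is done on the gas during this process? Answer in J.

V₁ = nRT₁/P₁ = 5.10×8.314×640/558 = 48.6 L.
Adiabatic: T₂/T₁ = (P₂/P₁)^((γ−1)/γ) ⇒ T₂ = 640×(0.140)^0.213 = 421 K; V₂ = 229 L.
ΔU = nCvΔT = 5.10×30.8×(421−640) = -34300 J.
Q = 0 for an adiabatic process, so W = −ΔU = 34300 J.
Work done on the gas = −W_by = -34300 J.

-34300 J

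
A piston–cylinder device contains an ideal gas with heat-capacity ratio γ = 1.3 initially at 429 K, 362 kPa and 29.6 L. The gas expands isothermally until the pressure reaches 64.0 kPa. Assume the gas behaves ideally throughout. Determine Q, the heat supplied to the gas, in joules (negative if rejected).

18600 J

n = P₁V₁/(RT₁) = 362×29.6/(8.314×429) = 3.00 mol.
Isothermal: T stays 429 K; PV = const ⇒ V₂ = 167 L, P₂ = 64.0 kPa.
ΔU = 0 (ideal gas, T constant).
W = nRT ln(V₂/V₁) = 3.00×8.314×429×ln(5.66) = 18600 J.
Q = ΔU + W = 18600 J.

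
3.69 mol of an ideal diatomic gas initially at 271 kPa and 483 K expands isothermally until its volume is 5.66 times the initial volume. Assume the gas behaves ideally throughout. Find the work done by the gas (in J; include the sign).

V₁ = nRT₁/P₁ = 3.69×8.314×483/271 = 54.7 L.
Isothermal: T stays 483 K; PV = const ⇒ V₂ = 309 L, P₂ = 47.9 kPa.
W = nRT ln(V₂/V₁) = 3.69×8.314×483×ln(5.66) = 25700 J.

25700 J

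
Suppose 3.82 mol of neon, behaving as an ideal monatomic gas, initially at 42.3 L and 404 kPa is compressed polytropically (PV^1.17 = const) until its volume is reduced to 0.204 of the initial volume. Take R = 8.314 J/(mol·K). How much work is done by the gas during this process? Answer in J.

-31200 J

T₁ = P₁V₁/(nR) = 404×42.3/(3.82×8.314) = 538 K.
Polytropic n=1.17: T₂ = T₁(V₁/V₂)^(n−1) = 538×(4.90)^0.17 = 705 K; P₂ = P₁(V₁/V₂)^n = 2590 kPa.
W = (P₁V₁−P₂V₂)/(n−1) = (404×42.3−2590×8.63)/0.17 = -31200 J.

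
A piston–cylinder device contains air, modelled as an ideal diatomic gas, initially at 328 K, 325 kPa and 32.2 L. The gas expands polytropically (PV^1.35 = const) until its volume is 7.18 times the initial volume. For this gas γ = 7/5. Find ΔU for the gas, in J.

n = P₁V₁/(RT₁) = 325×32.2/(8.314×328) = 3.84 mol.
Polytropic n=1.35: T₂ = T₁(V₁/V₂)^(n−1) = 328×(0.139)^0.35 = 165 K; P₂ = P₁(V₁/V₂)^n = 22.7 kPa.
For an ideal gas ΔU = nCvΔT with Cv = (5/2)R = 20.8 J/(mol·K).
ΔU = 3.84×20.8×(165−328) = -13000 J.

-13000 J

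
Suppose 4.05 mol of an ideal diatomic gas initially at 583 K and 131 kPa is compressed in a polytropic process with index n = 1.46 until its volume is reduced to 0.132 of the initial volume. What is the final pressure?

V₁ = nRT₁/P₁ = 4.05×8.314×583/131 = 150 L.
Polytropic n=1.46: T₂ = T₁(V₁/V₂)^(n−1) = 583×(7.58)^0.46 = 1480 K; P₂ = P₁(V₁/V₂)^n = 2520 kPa.

2520 kPa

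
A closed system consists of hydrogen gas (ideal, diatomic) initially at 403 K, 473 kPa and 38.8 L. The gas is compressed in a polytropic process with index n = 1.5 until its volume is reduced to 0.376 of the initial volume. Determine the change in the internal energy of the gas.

28900 J

n = P₁V₁/(RT₁) = 473×38.8/(8.314×403) = 5.48 mol.
Polytropic n=1.5: T₂ = T₁(V₁/V₂)^(n−1) = 403×(2.66)^0.50 = 657 K; P₂ = P₁(V₁/V₂)^n = 2050 kPa.
For an ideal gas ΔU = nCvΔT with Cv = (5/2)R = 20.8 J/(mol·K).
ΔU = 5.48×20.8×(657−403) = 28900 J.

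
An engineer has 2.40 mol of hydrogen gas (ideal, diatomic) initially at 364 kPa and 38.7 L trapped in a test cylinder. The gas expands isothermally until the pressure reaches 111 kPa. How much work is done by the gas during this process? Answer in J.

T₁ = P₁V₁/(nR) = 364×38.7/(2.40×8.314) = 706 K.
Isothermal: T stays 706 K; PV = const ⇒ V₂ = 127 L, P₂ = 111 kPa.
W = nRT ln(V₂/V₁) = 2.40×8.314×706×ln(3.28) = 16700 J.

16700 J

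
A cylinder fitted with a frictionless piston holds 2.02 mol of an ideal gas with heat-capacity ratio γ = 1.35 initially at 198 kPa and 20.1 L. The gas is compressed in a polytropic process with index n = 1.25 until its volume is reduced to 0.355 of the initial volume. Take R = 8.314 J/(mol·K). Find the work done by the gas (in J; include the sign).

-4700 J

T₁ = P₁V₁/(nR) = 198×20.1/(2.02×8.314) = 237 K.
Polytropic n=1.25: T₂ = T₁(V₁/V₂)^(n−1) = 237×(2.82)^0.25 = 307 K; P₂ = P₁(V₁/V₂)^n = 723 kPa.
W = (P₁V₁−P₂V₂)/(n−1) = (198×20.1−723×7.14)/0.25 = -4700 J.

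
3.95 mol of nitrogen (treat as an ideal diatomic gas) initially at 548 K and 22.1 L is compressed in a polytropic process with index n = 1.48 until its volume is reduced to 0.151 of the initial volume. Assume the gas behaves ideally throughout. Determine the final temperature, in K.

1360 K

P₁ = nRT₁/V₁ = 3.95×8.314×548/22.1 = 814 kPa.
Polytropic n=1.48: T₂ = T₁(V₁/V₂)^(n−1) = 548×(6.62)^0.48 = 1360 K; P₂ = P₁(V₁/V₂)^n = 13400 kPa.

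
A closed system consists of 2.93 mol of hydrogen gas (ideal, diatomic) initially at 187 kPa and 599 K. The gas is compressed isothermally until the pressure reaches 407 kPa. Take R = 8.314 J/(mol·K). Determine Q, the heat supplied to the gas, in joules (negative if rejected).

V₁ = nRT₁/P₁ = 2.93×8.314×599/187 = 78.0 L.
Isothermal: T stays 599 K; PV = const ⇒ V₂ = 35.9 L, P₂ = 407 kPa.
ΔU = 0 (ideal gas, T constant).
W = nRT ln(V₂/V₁) = 2.93×8.314×599×ln(0.459) = -11300 J.
Q = ΔU + W = -11300 J.

-11300 J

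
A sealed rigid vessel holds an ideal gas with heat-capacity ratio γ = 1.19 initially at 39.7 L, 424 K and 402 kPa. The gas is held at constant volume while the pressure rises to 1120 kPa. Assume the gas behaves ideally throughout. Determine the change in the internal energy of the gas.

n = P₁V₁/(RT₁) = 402×39.7/(8.314×424) = 4.53 mol.
Isochoric: V stays 39.7 L; P/T = const ⇒ T₂ = 1180 K, P₂ = 1120 kPa.
For an ideal gas ΔU = nCvΔT with Cv = R/(γ−1) = 43.8 J/(mol·K).
ΔU = 4.53×43.8×(1180−424) = 150000 J.

150000 J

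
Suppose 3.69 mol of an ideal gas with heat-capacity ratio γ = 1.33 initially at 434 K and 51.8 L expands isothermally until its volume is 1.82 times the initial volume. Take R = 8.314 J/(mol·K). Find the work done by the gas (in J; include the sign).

P₁ = nRT₁/V₁ = 3.69×8.314×434/51.8 = 257 kPa.
Isothermal: T stays 434 K; PV = const ⇒ V₂ = 94.3 L, P₂ = 141 kPa.
W = nRT ln(V₂/V₁) = 3.69×8.314×434×ln(1.82) = 7970 J.

7970 J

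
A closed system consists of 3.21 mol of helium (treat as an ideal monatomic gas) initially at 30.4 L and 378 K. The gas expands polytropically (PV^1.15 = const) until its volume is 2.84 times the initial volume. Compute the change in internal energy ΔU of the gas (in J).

-2190 J

P₁ = nRT₁/V₁ = 3.21×8.314×378/30.4 = 332 kPa.
Polytropic n=1.15: T₂ = T₁(V₁/V₂)^(n−1) = 378×(0.352)^0.15 = 323 K; P₂ = P₁(V₁/V₂)^n = 99.9 kPa.
For an ideal gas ΔU = nCvΔT with Cv = (3/2)R = 12.5 J/(mol·K).
ΔU = 3.21×12.5×(323−378) = -2190 J.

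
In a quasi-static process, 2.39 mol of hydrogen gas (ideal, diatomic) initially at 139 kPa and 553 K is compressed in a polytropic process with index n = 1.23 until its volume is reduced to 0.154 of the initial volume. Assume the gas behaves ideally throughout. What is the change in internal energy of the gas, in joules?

V₁ = nRT₁/P₁ = 2.39×8.314×553/139 = 79.1 L.
Polytropic n=1.23: T₂ = T₁(V₁/V₂)^(n−1) = 553×(6.49)^0.23 = 850 K; P₂ = P₁(V₁/V₂)^n = 1390 kPa.
For an ideal gas ΔU = nCvΔT with Cv = (5/2)R = 20.8 J/(mol·K).
ΔU = 2.39×20.8×(850−553) = 14800 J.

14800 J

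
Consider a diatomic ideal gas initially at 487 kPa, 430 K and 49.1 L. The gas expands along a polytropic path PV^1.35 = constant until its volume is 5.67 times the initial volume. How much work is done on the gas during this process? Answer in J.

n = P₁V₁/(RT₁) = 487×49.1/(8.314×430) = 6.69 mol.
Polytropic n=1.35: T₂ = T₁(V₁/V₂)^(n−1) = 430×(0.176)^0.35 = 234 K; P₂ = P₁(V₁/V₂)^n = 46.8 kPa.
W = (P₁V₁−P₂V₂)/(n−1) = (487×49.1−46.8×278)/0.35 = 31100 J.
Work done on the gas = −W_by = -31100 J.

-31100 J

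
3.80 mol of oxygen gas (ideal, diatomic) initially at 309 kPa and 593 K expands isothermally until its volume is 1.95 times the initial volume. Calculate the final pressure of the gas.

V₁ = nRT₁/P₁ = 3.80×8.314×593/309 = 60.6 L.
Isothermal: T stays 593 K; PV = const ⇒ V₂ = 118 L, P₂ = 158 kPa.

158 kPa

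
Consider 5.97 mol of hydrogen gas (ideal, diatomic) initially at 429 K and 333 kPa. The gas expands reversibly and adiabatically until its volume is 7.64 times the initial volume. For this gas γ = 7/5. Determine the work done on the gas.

-29600 J

V₁ = nRT₁/P₁ = 5.97×8.314×429/333 = 63.9 L.
Adiabatic: TV^(γ−1) = const ⇒ T₂ = 429×(0.131)^0.400 = 190 K; PV^γ = const ⇒ P₂ = 19.3 kPa.
ΔU = nCvΔT = 5.97×20.8×(190−429) = -29600 J.
Q = 0 for an adiabatic process, so W = −ΔU = 29600 J.
Work done on the gas = −W_by = -29600 J.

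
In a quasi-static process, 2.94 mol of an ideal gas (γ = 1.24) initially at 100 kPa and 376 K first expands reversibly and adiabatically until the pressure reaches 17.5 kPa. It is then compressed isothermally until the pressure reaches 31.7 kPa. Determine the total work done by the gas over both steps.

7070 J

V₁ = nRT₁/P₁ = 2.94×8.314×376/100 = 91.9 L.
Step 1 — Adiabatic: T₂/T₁ = (P₂/P₁)^((γ−1)/γ) ⇒ T₂ = 376×(0.175)^0.194 = 268 K; V₂ = 375 L.
ΔU = nCvΔT = 2.94×34.6×(268−376) = -11000 J.
Q = 0 for an adiabatic process, so W = −ΔU = 11000 J.
State after step 1: P = 17.5 kPa, V = 375 L, T = 268 K.
Step 2 — Isothermal: T stays 268 K; PV = const ⇒ V₂ = 207 L, P₂ = 31.7 kPa.
ΔU = 0 (ideal gas, T constant).
W = nRT ln(V₂/V₁) = 2.94×8.314×268×ln(0.552) = -3900 J.
Q = ΔU + W = -3900 J.
Net over both steps: W = 7070 J, Q = -3900 J, ΔU = -11000 J.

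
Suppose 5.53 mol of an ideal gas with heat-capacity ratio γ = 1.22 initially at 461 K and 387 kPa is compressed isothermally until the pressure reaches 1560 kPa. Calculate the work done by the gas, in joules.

-29500 J

V₁ = nRT₁/P₁ = 5.53×8.314×461/387 = 54.8 L.
Isothermal: T stays 461 K; PV = const ⇒ V₂ = 13.6 L, P₂ = 1560 kPa.
W = nRT ln(V₂/V₁) = 5.53×8.314×461×ln(0.248) = -29500 J.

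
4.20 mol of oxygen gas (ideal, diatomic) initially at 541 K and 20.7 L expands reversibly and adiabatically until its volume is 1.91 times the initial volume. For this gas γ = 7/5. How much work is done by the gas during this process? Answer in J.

10800 J

P₁ = nRT₁/V₁ = 4.20×8.314×541/20.7 = 913 kPa.
Adiabatic: TV^(γ−1) = const ⇒ T₂ = 541×(0.524)^0.400 = 418 K; PV^γ = const ⇒ P₂ = 369 kPa.
ΔU = nCvΔT = 4.20×20.8×(418−541) = -10800 J.
Q = 0 for an adiabatic process, so W = −ΔU = 10800 J.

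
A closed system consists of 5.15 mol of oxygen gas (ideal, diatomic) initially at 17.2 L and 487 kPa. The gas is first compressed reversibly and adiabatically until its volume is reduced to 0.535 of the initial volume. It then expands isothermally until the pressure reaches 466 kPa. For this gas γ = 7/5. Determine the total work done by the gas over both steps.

3940 J

T₁ = P₁V₁/(nR) = 487×17.2/(5.15×8.314) = 196 K.
Step 1 — Adiabatic: TV^(γ−1) = const ⇒ T₂ = 196×(1.87)^0.400 = 251 K; PV^γ = const ⇒ P₂ = 1170 kPa.
ΔU = nCvΔT = 5.15×20.8×(251−196) = 5950 J.
Q = 0 for an adiabatic process, so W = −ΔU = -5950 J.
State after step 1: P = 1170 kPa, V = 9.20 L, T = 251 K.
Step 2 — Isothermal: T stays 251 K; PV = const ⇒ V₂ = 23.1 L, P₂ = 466 kPa.
ΔU = 0 (ideal gas, T constant).
W = nRT ln(V₂/V₁) = 5.15×8.314×251×ln(2.51) = 9890 J.
Q = ΔU + W = 9890 J.
Net over both steps: W = 3940 J, Q = 9890 J, ΔU = 5950 J.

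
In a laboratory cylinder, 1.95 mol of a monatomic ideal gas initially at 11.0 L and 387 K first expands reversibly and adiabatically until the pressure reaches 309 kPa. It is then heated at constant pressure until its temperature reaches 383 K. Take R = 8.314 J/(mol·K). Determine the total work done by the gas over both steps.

3350 J

P₁ = nRT₁/V₁ = 1.95×8.314×387/11.0 = 570 kPa.
Step 1 — Adiabatic: T₂/T₁ = (P₂/P₁)^((γ−1)/γ) ⇒ T₂ = 387×(0.542)^0.400 = 303 K; V₂ = 15.9 L.
ΔU = nCvΔT = 1.95×12.5×(303−387) = -2050 J.
Q = 0 for an adiabatic process, so W = −ΔU = 2050 J.
State after step 1: P = 309 kPa, V = 15.9 L, T = 303 K.
Step 2 — Isobaric: P stays 309 kPa; V/T = const ⇒ T₂ = 383 K, V₂ = 20.1 L.
W = PΔV = 309×(20.1−15.9) kPa·L = 1300 J.
ΔU = nCvΔT = 1.95×12.5×(383−303) = 1950 J.
Q = ΔU + W = nCpΔT = 3250 J.
Net over both steps: W = 3350 J, Q = 3250 J, ΔU = -97.3 J.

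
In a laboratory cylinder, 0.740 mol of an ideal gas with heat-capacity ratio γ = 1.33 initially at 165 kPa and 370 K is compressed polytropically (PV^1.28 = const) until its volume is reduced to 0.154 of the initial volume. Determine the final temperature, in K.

625 K

V₁ = nRT₁/P₁ = 0.740×8.314×370/165 = 13.8 L.
Polytropic n=1.28: T₂ = T₁(V₁/V₂)^(n−1) = 370×(6.49)^0.28 = 625 K; P₂ = P₁(V₁/V₂)^n = 1810 kPa.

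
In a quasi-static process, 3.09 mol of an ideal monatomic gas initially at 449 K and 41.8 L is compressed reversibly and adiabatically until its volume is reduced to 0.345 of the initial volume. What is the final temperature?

913 K

P₁ = nRT₁/V₁ = 3.09×8.314×449/41.8 = 276 kPa.
Adiabatic: TV^(γ−1) = const ⇒ T₂ = 449×(2.90)^0.667 = 913 K; PV^γ = const ⇒ P₂ = 1630 kPa.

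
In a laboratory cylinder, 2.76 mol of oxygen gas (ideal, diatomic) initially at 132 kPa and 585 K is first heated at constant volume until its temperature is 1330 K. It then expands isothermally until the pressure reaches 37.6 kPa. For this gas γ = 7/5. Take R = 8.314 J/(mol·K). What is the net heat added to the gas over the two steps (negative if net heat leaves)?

106000 J

V₁ = nRT₁/P₁ = 2.76×8.314×585/132 = 102 L.
Step 1 — Isochoric: V stays 102 L; P/T = const ⇒ T₂ = 1330 K, P₂ = 300 kPa.
W = 0 (no volume change).
ΔU = nCvΔT = 2.76×20.8×(1330−585) = 42700 J.
Q = ΔU = 42700 J.
State after step 1: P = 300 kPa, V = 102 L, T = 1330 K.
Step 2 — Isothermal: T stays 1330 K; PV = const ⇒ V₂ = 812 L, P₂ = 37.6 kPa.
ΔU = 0 (ideal gas, T constant).
W = nRT ln(V₂/V₁) = 2.76×8.314×1330×ln(7.98) = 63400 J.
Q = ΔU + W = 63400 J.
Net over both steps: W = 63400 J, Q = 106000 J, ΔU = 42700 J.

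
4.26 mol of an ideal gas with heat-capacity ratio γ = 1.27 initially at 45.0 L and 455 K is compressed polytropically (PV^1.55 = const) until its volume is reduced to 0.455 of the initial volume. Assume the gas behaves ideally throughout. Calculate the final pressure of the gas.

1210 kPa

P₁ = nRT₁/V₁ = 4.26×8.314×455/45.0 = 358 kPa.
Polytropic n=1.55: T₂ = T₁(V₁/V₂)^(n−1) = 455×(2.20)^0.55 = 702 K; P₂ = P₁(V₁/V₂)^n = 1210 kPa.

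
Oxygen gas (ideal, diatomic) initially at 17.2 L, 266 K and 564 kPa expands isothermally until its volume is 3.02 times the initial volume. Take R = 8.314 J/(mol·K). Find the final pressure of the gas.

187 kPa

Isothermal: T stays 266 K; PV = const ⇒ V₂ = 51.9 L, P₂ = 187 kPa.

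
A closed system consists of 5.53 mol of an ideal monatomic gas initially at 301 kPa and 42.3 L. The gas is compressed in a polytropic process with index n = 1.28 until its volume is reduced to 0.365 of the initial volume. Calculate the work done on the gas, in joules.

T₁ = P₁V₁/(nR) = 301×42.3/(5.53×8.314) = 277 K.
Polytropic n=1.28: T₂ = T₁(V₁/V₂)^(n−1) = 277×(2.74)^0.28 = 367 K; P₂ = P₁(V₁/V₂)^n = 1090 kPa.
W = (P₁V₁−P₂V₂)/(n−1) = (301×42.3−1090×15.4)/0.28 = -14800 J.
Work done on the gas = −W_by = 14800 J.

14800 J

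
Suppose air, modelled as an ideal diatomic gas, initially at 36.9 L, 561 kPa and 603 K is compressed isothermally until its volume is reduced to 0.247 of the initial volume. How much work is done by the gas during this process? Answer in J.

-28900 J

n = P₁V₁/(RT₁) = 561×36.9/(8.314×603) = 4.13 mol.
Isothermal: T stays 603 K; PV = const ⇒ V₂ = 9.11 L, P₂ = 2270 kPa.
W = nRT ln(V₂/V₁) = 4.13×8.314×603×ln(0.247) = -28900 J.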